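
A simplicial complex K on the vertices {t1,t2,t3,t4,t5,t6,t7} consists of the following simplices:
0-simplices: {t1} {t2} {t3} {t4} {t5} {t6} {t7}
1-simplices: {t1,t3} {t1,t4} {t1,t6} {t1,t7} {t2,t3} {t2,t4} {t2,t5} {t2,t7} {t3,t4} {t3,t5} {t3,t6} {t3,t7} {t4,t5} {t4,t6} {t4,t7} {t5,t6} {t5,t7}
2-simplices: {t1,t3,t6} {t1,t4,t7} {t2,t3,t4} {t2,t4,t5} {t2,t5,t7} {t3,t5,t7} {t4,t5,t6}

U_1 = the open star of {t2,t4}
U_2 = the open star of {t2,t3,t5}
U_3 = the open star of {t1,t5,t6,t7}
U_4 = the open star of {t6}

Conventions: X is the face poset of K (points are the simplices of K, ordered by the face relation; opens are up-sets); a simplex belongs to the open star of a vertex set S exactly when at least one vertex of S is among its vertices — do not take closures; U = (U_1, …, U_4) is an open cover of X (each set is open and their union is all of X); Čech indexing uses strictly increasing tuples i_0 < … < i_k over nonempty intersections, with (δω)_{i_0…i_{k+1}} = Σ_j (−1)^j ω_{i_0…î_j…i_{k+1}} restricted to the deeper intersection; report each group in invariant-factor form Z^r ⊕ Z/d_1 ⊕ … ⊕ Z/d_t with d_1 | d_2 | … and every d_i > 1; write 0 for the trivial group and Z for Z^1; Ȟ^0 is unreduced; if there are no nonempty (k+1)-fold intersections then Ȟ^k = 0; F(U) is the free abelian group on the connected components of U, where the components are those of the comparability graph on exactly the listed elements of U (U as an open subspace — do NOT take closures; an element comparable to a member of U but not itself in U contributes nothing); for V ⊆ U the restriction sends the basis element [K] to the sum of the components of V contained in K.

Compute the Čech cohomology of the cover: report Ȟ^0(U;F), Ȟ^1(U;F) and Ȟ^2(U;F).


Ȟ^0 = Z,  Ȟ^1 = Z^2,  Ȟ^2 = 0

nonempty intersections:
  U1={{t2},{t4},{t1,t4},{t2,t3},{t2,t4},{t2,t5},{t2,t7},{t3,t4},{t4,t5},{t4,t6},{t4,t7},{t1,t4,t7},{t2,t3,t4},{t2,t4,t5},{t2,t5,t7},{t4,t5,t6}} U2={{t2},{t3},{t5},{t1,t3},{t2,t3},{t2,t4},{t2,t5},{t2,t7},{t3,t4},{t3,t5},{t3,t6},{t3,t7},{t4,t5},{t5,t6},{t5,t7},{t1,t3,t6},{t2,t3,t4},{t2,t4,t5},{t2,t5,t7},{t3,t5,t7},{t4,t5,t6}} U3={{t1},{t5},{t6},{t7},{t1,t3},{t1,t4},{t1,t6},{t1,t7},{t2,t5},{t2,t7},{t3,t5},{t3,t6},{t3,t7},{t4,t5},{t4,t6},{t4,t7},{t5,t6},{t5,t7},{t1,t3,t6},{t1,t4,t7},{t2,t4,t5},{t2,t5,t7},{t3,t5,t7},{t4,t5,t6}} U4={{t6},{t1,t6},{t3,t6},{t4,t6},{t5,t6},{t1,t3,t6},{t4,t5,t6}}
  U12={{t2},{t2,t3},{t2,t4},{t2,t5},{t2,t7},{t3,t4},{t4,t5},{t2,t3,t4},{t2,t4,t5},{t2,t5,t7},{t4,t5,t6}} U13={{t1,t4},{t2,t5},{t2,t7},{t4,t5},{t4,t6},{t4,t7},{t1,t4,t7},{t2,t4,t5},{t2,t5,t7},{t4,t5,t6}} U14={{t4,t6},{t4,t5,t6}} U23={{t5},{t1,t3},{t2,t5},{t2,t7},{t3,t5},{t3,t6},{t3,t7},{t4,t5},{t5,t6},{t5,t7},{t1,t3,t6},{t2,t4,t5},{t2,t5,t7},{t3,t5,t7},{t4,t5,t6}} U24={{t3,t6},{t5,t6},{t1,t3,t6},{t4,t5,t6}} U34={{t6},{t1,t6},{t3,t6},{t4,t6},{t5,t6},{t1,t3,t6},{t4,t5,t6}}
  U123={{t2,t5},{t2,t7},{t4,t5},{t2,t4,t5},{t2,t5,t7},{t4,t5,t6}} U124={{t4,t5,t6}} U134={{t4,t6},{t4,t5,t6}} U234={{t3,t6},{t5,t6},{t1,t3,t6},{t4,t5,t6}}
  U1234={{t4,t5,t6}}
components per intersection:
  U1: {{t2},{t4},{t1,t4},{t2,t3},{t2,t4},{t2,t5},{t2,t7},{t3,t4},{t4,t5},{t4,t6},{t4,t7},{t1,t4,t7},{t2,t3,t4},{t2,t4,t5},{t2,t5,t7},{t4,t5,t6}}
  U2: {{t2},{t3},{t5},{t1,t3},{t2,t3},{t2,t4},{t2,t5},{t2,t7},{t3,t4},{t3,t5},{t3,t6},{t3,t7},{t4,t5},{t5,t6},{t5,t7},{t1,t3,t6},{t2,t3,t4},{t2,t4,t5},{t2,t5,t7},{t3,t5,t7},{t4,t5,t6}}
  U3: {{t1},{t5},{t6},{t7},{t1,t3},{t1,t4},{t1,t6},{t1,t7},{t2,t5},{t2,t7},{t3,t5},{t3,t6},{t3,t7},{t4,t5},{t4,t6},{t4,t7},{t5,t6},{t5,t7},{t1,t3,t6},{t1,t4,t7},{t2,t4,t5},{t2,t5,t7},{t3,t5,t7},{t4,t5,t6}}
  U4: {{t6},{t1,t6},{t3,t6},{t4,t6},{t5,t6},{t1,t3,t6},{t4,t5,t6}}
  U12: {{t2},{t2,t3},{t2,t4},{t2,t5},{t2,t7},{t3,t4},{t4,t5},{t2,t3,t4},{t2,t4,t5},{t2,t5,t7},{t4,t5,t6}}
  U13: {{t1,t4},{t4,t7},{t1,t4,t7}} {{t2,t5},{t2,t7},{t4,t5},{t4,t6},{t2,t4,t5},{t2,t5,t7},{t4,t5,t6}}
  U14: {{t4,t6},{t4,t5,t6}}
  U23: {{t5},{t2,t5},{t2,t7},{t3,t5},{t3,t7},{t4,t5},{t5,t6},{t5,t7},{t2,t4,t5},{t2,t5,t7},{t3,t5,t7},{t4,t5,t6}} {{t1,t3},{t3,t6},{t1,t3,t6}}
  U24: {{t3,t6},{t1,t3,t6}} {{t5,t6},{t4,t5,t6}}
  U34: {{t6},{t1,t6},{t3,t6},{t4,t6},{t5,t6},{t1,t3,t6},{t4,t5,t6}}
  U123: {{t2,t5},{t2,t7},{t4,t5},{t2,t4,t5},{t2,t5,t7},{t4,t5,t6}}
  U124: {{t4,t5,t6}}
  U134: {{t4,t6},{t4,t5,t6}}
  U234: {{t3,t6},{t1,t3,t6}} {{t5,t6},{t4,t5,t6}}
  U1234: {{t4,t5,t6}}
C dims 4,9,5,1; δ0: rk 3, SNF 1^3; δ1: rk 4, SNF 1^4; δ2: rk 1, SNF 1^1
Ȟ^0: (4−3)−0=1 ⇒ Z
Ȟ^1: (9−4)−3=2 ⇒ Z^2
Ȟ^2: (5−1)−4=0 ⇒ 0


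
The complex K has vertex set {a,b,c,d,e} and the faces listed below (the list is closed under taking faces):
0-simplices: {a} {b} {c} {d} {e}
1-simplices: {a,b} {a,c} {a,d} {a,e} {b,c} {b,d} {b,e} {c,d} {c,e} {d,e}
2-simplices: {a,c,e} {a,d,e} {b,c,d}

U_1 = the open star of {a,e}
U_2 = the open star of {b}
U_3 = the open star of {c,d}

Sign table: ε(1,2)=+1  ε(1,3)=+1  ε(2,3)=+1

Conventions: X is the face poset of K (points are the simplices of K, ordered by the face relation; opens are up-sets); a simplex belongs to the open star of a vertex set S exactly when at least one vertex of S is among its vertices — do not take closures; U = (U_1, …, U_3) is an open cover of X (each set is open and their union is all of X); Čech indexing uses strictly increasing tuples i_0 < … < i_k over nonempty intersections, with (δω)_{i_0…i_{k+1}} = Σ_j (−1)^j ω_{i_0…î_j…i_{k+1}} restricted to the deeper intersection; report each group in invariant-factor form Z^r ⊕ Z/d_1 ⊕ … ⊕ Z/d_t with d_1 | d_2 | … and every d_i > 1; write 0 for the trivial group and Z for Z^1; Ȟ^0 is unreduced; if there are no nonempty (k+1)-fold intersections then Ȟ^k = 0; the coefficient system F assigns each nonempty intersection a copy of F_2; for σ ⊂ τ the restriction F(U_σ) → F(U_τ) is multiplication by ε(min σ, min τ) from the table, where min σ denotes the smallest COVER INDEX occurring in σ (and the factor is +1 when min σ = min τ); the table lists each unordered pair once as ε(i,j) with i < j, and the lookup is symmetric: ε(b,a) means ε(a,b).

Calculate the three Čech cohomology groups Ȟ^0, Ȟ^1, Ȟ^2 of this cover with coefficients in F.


Ȟ^0(U;F) ≅ Z/2; Ȟ^1(U;F) ≅ Z/2; Ȟ^2(U;F) ≅ 0

nerve of the cover:
  U1={{a},{e},{a,b},{a,c},{a,d},{a,e},{b,e},{c,e},{d,e},{a,c,e},{a,d,e}} U2={{b},{a,b},{b,c},{b,d},{b,e},{b,c,d}} U3={{c},{d},{a,c},{a,d},{b,c},{b,d},{c,d},{c,e},{d,e},{a,c,e},{a,d,e},{b,c,d}}
  U12={{a,b},{b,e}} U13={{a,c},{a,d},{c,e},{d,e},{a,c,e},{a,d,e}} U23={{b,c},{b,d},{b,c,d}}
C dims 3,3; δ0: rk_F2 2
Ȟ^0 = (3 − 2) − 0 = 1, so Ȟ^0 ≅ Z/2
Ȟ^1 = (3 − 0) − 2 = 1, so Ȟ^1 ≅ Z/2
Ȟ^2 = (0 − 0) − 0 = 0, so Ȟ^2 ≅ 0


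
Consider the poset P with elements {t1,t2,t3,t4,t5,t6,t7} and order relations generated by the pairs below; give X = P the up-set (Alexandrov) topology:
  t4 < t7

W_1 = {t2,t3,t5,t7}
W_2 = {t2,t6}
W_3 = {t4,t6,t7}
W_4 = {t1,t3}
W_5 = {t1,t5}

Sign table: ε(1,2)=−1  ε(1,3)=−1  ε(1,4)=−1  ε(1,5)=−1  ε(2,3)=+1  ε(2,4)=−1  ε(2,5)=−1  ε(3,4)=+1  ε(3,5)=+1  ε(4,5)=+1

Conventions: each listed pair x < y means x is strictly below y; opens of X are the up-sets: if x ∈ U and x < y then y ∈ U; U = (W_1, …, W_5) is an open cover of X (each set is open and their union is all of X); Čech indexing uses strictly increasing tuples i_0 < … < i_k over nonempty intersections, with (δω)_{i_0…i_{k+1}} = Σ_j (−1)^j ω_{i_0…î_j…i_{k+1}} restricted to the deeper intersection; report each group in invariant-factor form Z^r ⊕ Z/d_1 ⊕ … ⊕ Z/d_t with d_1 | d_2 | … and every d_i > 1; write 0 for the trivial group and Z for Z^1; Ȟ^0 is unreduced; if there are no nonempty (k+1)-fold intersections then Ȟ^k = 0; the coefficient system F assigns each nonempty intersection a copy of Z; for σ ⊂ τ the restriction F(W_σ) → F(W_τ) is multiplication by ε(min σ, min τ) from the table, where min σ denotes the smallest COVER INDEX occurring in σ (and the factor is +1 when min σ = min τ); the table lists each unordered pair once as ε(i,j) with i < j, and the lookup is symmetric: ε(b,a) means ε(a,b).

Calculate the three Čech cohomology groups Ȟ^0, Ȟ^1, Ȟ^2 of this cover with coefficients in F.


nerve simplices:
  W12={t2} W13={t7} W14={t3} W15={t5} W23={t6} W45={t1}
C dims 5,6; δ0: rk 4, SNF 1^4
degree 0: 5−4−0 = 1 → Ȟ^0 ≅ Z
degree 1: 6−0−4 = 2 → Ȟ^1 ≅ Z^2
degree 2: 0−0−0 = 0 → Ȟ^2 ≅ 0

Ȟ^0 ≅ Z,  Ȟ^1 ≅ Z^2,  Ȟ^2 ≅ 0


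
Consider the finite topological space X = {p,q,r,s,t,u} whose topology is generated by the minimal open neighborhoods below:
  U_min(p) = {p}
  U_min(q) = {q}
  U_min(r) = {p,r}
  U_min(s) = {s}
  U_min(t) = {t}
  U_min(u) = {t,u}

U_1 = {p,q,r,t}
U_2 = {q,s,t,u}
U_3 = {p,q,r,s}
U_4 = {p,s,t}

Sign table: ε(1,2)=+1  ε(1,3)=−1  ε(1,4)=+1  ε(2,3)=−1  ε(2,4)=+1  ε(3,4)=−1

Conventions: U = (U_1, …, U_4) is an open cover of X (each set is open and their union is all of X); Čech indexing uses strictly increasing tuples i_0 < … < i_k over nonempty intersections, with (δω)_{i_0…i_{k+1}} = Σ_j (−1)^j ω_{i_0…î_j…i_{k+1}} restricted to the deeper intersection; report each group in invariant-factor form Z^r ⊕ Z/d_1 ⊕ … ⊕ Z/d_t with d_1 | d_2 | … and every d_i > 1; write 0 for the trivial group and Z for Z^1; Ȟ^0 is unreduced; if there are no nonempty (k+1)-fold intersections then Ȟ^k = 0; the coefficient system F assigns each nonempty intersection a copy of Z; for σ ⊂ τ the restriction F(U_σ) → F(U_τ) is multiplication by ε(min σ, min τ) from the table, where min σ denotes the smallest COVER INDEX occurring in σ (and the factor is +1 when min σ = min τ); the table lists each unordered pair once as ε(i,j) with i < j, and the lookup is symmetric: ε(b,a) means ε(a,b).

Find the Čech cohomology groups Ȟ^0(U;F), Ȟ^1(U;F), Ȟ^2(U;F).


intersection data:
  U12={q,t} U13={p,q,r} U14={p,t} U23={q,s} U24={s,t} U34={p,s}
  U123={q} U124={t} U134={p} U234={s}
C dims 4,6,4; δ0: rk 3, SNF 1^3; δ1: rk 3, SNF 1^3
Ȟ^0 = (4 − 3) − 0 = 1, so Ȟ^0 ≅ Z
Ȟ^1 = (6 − 3) − 3 = 0, so Ȟ^1 ≅ 0
Ȟ^2 = (4 − 0) − 3 = 1, so Ȟ^2 ≅ Z

Ȟ^0(U;F) ≅ Z, Ȟ^1(U;F) ≅ 0, Ȟ^2(U;F) ≅ Z


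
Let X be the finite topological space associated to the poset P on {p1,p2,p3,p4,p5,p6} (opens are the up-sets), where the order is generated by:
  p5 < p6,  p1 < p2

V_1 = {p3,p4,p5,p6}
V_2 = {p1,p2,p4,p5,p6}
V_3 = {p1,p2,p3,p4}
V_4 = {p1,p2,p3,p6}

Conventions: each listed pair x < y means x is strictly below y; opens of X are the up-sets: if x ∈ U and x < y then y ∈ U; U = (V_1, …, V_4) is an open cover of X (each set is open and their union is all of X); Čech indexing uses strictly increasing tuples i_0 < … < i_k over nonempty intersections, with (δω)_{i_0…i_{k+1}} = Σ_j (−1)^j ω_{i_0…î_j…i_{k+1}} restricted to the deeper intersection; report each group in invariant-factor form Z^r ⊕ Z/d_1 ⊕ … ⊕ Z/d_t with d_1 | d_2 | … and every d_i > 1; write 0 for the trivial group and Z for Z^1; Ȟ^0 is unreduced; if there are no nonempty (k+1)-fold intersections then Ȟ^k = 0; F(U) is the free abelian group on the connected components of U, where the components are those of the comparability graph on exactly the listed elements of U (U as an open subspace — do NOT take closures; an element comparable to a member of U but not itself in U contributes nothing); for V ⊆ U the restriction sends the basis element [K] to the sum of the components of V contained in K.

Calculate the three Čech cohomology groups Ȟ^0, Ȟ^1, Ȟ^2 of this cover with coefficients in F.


nerve of the cover:
  V12={p4,p5,p6} V13={p3,p4} V14={p3,p6} V23={p1,p2,p4} V24={p1,p2,p6} V34={p1,p2,p3}
  V123={p4} V124={p6} V134={p3} V234={p1,p2}
components per intersection:
  V1: {p3} {p4} {p5,p6}
  V2: {p1,p2} {p4} {p5,p6}
  V3: {p1,p2} {p3} {p4}
  V4: {p1,p2} {p3} {p6}
  V12: {p4} {p5,p6}
  V13: {p3} {p4}
  V14: {p3} {p6}
  V23: {p1,p2} {p4}
  V24: {p1,p2} {p6}
  V34: {p1,p2} {p3}
  V123: {p4}
  V124: {p6}
  V134: {p3}
  V234: {p1,p2}
C dims 12,12,4; δ0: rk 8, SNF 1^8; δ1: rk 4, SNF 1^4
Ȟ^0 = (12 − 8) − 0 = 4, so Ȟ^0 ≅ Z^4
Ȟ^1 = (12 − 4) − 8 = 0, so Ȟ^1 ≅ 0
Ȟ^2 = (4 − 0) − 4 = 0, so Ȟ^2 ≅ 0

Ȟ^0 = Z^4, Ȟ^1 = 0, Ȟ^2 = 0


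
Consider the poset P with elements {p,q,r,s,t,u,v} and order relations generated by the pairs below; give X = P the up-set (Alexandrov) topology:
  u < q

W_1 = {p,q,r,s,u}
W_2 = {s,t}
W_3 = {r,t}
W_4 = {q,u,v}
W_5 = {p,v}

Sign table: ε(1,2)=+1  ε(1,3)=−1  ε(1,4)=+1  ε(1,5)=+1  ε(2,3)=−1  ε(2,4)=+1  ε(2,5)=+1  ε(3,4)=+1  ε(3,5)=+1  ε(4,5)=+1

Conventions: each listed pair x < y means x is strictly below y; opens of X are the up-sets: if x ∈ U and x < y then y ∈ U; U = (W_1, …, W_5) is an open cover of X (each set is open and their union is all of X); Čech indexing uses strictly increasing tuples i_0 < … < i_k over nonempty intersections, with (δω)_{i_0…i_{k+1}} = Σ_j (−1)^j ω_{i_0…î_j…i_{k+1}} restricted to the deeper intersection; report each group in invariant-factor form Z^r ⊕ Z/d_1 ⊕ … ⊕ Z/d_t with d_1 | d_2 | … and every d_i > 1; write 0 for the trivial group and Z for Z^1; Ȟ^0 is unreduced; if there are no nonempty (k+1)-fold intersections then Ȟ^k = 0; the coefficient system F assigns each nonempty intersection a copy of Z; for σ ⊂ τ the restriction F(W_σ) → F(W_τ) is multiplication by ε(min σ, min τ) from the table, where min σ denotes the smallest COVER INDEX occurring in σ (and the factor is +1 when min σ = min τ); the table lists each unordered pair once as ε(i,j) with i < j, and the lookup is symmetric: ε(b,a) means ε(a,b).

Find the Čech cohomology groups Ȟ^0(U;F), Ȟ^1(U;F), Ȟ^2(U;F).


Ȟ^0 = Z,  Ȟ^1 = Z^2,  Ȟ^2 = 0

nerve simplices:
  W12={s} W13={r} W14={q,u} W15={p} W23={t} W45={v}
C dims 5,6; δ0: rk 4, SNF 1^4
degree 0: 5−4−0 = 1 → Ȟ^0 ≅ Z
degree 1: 6−0−4 = 2 → Ȟ^1 ≅ Z^2
degree 2: 0−0−0 = 0 → Ȟ^2 ≅ 0


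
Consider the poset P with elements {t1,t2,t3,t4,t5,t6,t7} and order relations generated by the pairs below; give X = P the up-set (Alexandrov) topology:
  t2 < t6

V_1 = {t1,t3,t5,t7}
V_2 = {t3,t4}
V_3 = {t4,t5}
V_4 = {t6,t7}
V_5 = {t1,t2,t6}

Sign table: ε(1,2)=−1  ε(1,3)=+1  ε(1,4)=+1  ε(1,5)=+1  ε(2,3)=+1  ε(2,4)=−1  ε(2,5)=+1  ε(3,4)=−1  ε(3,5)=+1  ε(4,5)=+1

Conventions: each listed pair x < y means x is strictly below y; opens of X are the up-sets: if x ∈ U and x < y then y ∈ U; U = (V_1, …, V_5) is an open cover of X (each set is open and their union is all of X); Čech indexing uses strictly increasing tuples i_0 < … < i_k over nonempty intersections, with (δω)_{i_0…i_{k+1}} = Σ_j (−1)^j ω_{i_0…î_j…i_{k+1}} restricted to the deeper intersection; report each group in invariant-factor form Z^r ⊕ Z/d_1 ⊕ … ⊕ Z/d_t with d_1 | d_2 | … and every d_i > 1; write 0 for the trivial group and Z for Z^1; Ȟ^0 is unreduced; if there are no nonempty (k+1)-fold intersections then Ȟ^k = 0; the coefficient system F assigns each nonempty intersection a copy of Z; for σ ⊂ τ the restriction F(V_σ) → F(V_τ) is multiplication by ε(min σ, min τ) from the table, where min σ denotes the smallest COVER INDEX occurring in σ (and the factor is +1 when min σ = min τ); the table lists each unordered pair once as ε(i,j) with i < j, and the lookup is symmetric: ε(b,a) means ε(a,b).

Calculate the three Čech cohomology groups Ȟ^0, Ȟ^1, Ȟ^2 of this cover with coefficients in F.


cover nerve:
  V12={t3} V13={t5} V14={t7} V15={t1} V23={t4} V45={t6}
C dims 5,6; δ0: rk 5, SNF 1^4·2
Ȟ^0: (5−5)−0=0 ⇒ 0
Ȟ^1: (6−0)−5=1 plus torsion [2] ⇒ Z ⊕ Z/2
Ȟ^2: (0−0)−0=0 ⇒ 0

Ȟ^0(U;F) ≅ 0; Ȟ^1(U;F) ≅ Z ⊕ Z/2; Ȟ^2(U;F) ≅ 0


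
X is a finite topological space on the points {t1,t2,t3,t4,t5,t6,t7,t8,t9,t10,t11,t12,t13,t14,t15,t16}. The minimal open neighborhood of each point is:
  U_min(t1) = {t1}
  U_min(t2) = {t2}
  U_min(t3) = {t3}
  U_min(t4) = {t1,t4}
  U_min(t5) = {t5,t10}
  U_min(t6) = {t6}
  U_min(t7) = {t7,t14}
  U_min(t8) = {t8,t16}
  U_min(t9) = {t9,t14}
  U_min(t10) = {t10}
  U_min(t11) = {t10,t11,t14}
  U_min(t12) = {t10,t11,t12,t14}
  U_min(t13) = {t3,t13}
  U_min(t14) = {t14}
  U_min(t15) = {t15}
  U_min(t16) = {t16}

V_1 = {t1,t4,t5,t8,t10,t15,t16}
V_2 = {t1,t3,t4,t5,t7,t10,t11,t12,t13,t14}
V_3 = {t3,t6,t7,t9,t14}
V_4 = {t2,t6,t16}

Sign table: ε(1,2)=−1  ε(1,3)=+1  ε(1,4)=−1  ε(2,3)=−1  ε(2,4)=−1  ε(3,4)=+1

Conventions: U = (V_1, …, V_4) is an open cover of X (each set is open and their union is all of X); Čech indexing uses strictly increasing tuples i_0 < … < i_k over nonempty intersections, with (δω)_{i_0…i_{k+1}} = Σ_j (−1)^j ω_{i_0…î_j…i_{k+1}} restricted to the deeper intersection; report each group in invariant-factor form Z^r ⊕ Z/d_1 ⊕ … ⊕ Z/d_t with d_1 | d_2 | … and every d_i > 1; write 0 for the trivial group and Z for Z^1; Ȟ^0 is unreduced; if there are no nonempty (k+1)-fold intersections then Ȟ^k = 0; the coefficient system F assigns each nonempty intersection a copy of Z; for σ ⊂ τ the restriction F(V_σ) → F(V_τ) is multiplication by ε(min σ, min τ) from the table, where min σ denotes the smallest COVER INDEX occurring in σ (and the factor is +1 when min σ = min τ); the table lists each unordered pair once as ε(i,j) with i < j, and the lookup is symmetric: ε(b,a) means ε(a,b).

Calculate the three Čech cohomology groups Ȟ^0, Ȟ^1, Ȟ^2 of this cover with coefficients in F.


Ȟ^0 ≅ 0, Ȟ^1 ≅ Z/2, Ȟ^2 ≅ 0

nonempty intersections:
  V12={t1,t4,t5,t10} V14={t16} V23={t3,t7,t14} V34={t6}
C dims 4,4; δ0: rk 4, SNF 1^3·2
Ȟ^0: (4−4)−0=0 ⇒ 0
Ȟ^1: (4−0)−4=0 plus torsion [2] ⇒ Z/2
Ȟ^2: (0−0)−0=0 ⇒ 0


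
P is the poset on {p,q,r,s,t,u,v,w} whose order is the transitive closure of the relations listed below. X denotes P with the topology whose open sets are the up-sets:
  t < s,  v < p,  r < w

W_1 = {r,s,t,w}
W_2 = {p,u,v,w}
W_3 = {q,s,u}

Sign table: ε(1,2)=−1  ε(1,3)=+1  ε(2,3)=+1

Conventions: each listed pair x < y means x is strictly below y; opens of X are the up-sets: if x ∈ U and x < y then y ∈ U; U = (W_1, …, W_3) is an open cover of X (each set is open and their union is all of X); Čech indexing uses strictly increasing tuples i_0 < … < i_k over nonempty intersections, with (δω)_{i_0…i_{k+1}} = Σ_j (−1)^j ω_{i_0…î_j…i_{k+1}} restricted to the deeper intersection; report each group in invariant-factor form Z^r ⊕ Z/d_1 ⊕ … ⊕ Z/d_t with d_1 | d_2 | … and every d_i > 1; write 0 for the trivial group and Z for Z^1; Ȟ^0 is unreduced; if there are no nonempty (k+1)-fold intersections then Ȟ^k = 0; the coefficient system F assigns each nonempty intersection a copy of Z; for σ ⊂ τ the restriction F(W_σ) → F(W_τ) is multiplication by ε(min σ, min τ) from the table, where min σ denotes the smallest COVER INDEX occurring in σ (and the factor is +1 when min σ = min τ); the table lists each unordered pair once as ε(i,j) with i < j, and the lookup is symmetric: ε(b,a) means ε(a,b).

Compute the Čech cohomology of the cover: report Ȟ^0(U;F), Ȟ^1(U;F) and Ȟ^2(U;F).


Ȟ^0(U;F) ≅ 0; Ȟ^1(U;F) ≅ Z/2; Ȟ^2(U;F) ≅ 0

nerve of the cover:
  W12={w} W13={s} W23={u}
C dims 3,3; δ0: rk 3, SNF 1^2·2
Ȟ^0 = (3 − 3) − 0 = 0, so Ȟ^0 ≅ 0
Ȟ^1 = (3 − 0) − 3 = 0 plus torsion [2], so Ȟ^1 ≅ Z/2
Ȟ^2 = (0 − 0) − 0 = 0, so Ȟ^2 ≅ 0


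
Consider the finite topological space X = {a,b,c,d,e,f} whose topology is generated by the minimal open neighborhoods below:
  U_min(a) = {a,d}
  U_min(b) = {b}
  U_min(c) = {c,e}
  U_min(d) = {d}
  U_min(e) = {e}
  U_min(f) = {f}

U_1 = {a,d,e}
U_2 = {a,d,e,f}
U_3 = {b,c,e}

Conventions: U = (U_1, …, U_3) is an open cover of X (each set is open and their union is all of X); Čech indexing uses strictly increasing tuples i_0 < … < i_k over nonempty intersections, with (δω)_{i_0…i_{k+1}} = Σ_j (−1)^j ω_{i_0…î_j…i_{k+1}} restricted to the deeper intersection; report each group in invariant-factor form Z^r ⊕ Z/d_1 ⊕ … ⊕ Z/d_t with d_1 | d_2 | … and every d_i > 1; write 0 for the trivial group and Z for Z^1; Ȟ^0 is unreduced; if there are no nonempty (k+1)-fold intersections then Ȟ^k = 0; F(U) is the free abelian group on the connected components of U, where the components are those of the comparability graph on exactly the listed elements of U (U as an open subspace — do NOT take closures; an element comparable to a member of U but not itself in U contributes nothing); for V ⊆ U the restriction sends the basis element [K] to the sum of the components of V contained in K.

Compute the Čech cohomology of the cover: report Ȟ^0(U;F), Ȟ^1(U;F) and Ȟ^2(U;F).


Ȟ^0 = Z^4; Ȟ^1 = 0; Ȟ^2 = 0

nerve simplices:
  U12={a,d,e} U13={e} U23={e}
  U123={e}
components per intersection:
  U1: {a,d} {e}
  U2: {a,d} {e} {f}
  U3: {b} {c,e}
  U12: {a,d} {e}
  U13: {e}
  U23: {e}
  U123: {e}
C dims 7,4,1; δ0: rk 3, SNF 1^3; δ1: rk 1, SNF 1^1
degree 0: 7−3−0 = 4 → Ȟ^0 ≅ Z^4
degree 1: 4−1−3 = 0 → Ȟ^1 ≅ 0
degree 2: 1−0−1 = 0 → Ȟ^2 ≅ 0


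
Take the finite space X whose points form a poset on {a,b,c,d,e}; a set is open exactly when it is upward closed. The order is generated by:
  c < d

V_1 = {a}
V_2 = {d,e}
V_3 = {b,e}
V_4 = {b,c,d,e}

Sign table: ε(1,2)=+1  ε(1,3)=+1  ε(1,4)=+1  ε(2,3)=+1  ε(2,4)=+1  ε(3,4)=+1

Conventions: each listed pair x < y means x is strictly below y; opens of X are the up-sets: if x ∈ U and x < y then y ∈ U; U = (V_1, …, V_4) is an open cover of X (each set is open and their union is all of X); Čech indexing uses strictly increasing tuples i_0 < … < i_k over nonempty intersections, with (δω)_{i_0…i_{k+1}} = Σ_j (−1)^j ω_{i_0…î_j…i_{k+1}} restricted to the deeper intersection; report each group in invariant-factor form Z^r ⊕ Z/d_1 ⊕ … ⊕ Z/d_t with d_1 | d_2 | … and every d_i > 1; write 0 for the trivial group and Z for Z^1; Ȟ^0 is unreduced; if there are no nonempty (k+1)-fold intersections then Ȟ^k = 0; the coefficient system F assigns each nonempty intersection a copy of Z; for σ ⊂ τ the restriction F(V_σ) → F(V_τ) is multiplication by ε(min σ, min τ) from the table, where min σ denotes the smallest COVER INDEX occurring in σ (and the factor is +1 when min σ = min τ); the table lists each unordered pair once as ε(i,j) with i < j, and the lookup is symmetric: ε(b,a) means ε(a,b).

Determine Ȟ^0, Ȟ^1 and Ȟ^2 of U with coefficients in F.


nerve simplices:
  V23={e} V24={d,e} V34={b,e}
  V234={e}
C dims 4,3,1; δ0: rk 2, SNF 1^2; δ1: rk 1, SNF 1^1
degree 0: 4−2−0 = 2 → Ȟ^0 ≅ Z^2
degree 1: 3−1−2 = 0 → Ȟ^1 ≅ 0
degree 2: 1−0−1 = 0 → Ȟ^2 ≅ 0

Ȟ^0 = Z^2,  Ȟ^1 = 0,  Ȟ^2 = 0


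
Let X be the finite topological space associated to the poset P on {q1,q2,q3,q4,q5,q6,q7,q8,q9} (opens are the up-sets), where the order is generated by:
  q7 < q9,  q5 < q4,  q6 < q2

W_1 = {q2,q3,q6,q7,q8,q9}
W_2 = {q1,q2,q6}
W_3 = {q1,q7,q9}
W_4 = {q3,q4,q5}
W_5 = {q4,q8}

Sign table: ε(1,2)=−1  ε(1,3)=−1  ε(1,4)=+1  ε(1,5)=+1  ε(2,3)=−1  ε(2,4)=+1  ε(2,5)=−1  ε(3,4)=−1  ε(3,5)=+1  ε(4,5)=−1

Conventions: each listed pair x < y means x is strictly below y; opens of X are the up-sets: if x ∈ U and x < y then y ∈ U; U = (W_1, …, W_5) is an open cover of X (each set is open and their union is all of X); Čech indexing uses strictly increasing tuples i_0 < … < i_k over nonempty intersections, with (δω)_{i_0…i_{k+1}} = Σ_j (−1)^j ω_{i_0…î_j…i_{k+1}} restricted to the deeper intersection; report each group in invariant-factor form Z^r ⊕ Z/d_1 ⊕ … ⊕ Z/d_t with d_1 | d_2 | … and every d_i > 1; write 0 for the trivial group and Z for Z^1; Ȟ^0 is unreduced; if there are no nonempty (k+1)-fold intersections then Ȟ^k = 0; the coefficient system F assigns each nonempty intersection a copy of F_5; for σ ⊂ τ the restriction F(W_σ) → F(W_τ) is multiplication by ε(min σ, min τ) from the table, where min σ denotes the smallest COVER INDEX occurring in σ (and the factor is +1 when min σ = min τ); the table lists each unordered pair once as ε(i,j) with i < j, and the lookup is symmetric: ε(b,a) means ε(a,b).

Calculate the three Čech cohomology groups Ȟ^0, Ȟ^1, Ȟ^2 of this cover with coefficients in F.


Ȟ^0 ≅ 0; Ȟ^1 ≅ Z/5; Ȟ^2 ≅ 0

nonempty intersections:
  W12={q2,q6} W13={q7,q9} W14={q3} W15={q8} W23={q1} W45={q4}
C dims 5,6; δ0: rk_F5 5
Ȟ^0: (5−5)−0=0 ⇒ 0
Ȟ^1: (6−0)−5=1 ⇒ Z/5
Ȟ^2: (0−0)−0=0 ⇒ 0


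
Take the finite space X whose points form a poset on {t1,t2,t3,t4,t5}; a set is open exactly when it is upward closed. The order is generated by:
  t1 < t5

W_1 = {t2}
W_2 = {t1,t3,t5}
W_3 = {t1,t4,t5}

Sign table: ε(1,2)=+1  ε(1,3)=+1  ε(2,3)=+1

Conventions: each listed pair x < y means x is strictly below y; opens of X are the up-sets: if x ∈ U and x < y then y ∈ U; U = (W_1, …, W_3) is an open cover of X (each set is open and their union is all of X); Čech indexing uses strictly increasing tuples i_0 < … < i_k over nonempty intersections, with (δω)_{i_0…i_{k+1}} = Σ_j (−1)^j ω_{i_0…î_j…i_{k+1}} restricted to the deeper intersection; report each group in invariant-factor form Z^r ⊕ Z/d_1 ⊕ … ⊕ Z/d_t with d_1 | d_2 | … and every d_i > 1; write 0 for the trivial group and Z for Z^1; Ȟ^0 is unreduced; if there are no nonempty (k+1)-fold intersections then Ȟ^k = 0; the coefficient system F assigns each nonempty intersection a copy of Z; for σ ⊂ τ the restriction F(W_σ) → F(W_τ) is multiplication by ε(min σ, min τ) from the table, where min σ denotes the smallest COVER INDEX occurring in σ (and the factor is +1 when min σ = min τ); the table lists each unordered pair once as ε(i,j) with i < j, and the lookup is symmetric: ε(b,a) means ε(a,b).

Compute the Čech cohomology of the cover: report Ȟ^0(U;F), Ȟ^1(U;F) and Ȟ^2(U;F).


intersection data:
  W23={t1,t5}
C dims 3,1; δ0: rk 1, SNF 1^1
Ȟ^0 = (3 − 1) − 0 = 2, so Ȟ^0 ≅ Z^2
Ȟ^1 = (1 − 0) − 1 = 0, so Ȟ^1 ≅ 0
Ȟ^2 = (0 − 0) − 0 = 0, so Ȟ^2 ≅ 0

Ȟ^0(U;F) ≅ Z^2,  Ȟ^1(U;F) ≅ 0,  Ȟ^2(U;F) ≅ 0


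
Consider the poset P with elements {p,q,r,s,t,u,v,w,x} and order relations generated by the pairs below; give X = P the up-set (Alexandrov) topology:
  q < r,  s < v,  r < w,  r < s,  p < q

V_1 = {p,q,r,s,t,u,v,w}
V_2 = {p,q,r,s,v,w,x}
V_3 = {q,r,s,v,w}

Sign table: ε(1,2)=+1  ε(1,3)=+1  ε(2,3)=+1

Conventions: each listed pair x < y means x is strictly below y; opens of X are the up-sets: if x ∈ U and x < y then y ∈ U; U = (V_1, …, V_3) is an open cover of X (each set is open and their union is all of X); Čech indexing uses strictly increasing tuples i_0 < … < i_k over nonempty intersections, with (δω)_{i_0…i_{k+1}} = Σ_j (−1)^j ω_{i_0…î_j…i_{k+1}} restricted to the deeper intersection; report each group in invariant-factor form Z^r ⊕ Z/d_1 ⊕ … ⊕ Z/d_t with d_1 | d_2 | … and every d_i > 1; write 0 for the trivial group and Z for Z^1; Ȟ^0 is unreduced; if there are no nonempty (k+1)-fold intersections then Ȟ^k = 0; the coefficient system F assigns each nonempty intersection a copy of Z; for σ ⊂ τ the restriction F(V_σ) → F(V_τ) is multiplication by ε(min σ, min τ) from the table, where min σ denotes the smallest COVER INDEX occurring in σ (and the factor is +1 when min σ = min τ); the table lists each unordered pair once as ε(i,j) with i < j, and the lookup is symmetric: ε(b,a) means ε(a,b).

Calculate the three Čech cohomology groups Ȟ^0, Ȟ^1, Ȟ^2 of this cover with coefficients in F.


Ȟ^0 ≅ Z; Ȟ^1 ≅ 0; Ȟ^2 ≅ 0

nonempty intersections:
  V12={p,q,r,s,v,w} V13={q,r,s,v,w} V23={q,r,s,v,w}
  V123={q,r,s,v,w}
C dims 3,3,1; δ0: rk 2, SNF 1^2; δ1: rk 1, SNF 1^1
Ȟ^0: (3−2)−0=1 ⇒ Z
Ȟ^1: (3−1)−2=0 ⇒ 0
Ȟ^2: (1−0)−1=0 ⇒ 0


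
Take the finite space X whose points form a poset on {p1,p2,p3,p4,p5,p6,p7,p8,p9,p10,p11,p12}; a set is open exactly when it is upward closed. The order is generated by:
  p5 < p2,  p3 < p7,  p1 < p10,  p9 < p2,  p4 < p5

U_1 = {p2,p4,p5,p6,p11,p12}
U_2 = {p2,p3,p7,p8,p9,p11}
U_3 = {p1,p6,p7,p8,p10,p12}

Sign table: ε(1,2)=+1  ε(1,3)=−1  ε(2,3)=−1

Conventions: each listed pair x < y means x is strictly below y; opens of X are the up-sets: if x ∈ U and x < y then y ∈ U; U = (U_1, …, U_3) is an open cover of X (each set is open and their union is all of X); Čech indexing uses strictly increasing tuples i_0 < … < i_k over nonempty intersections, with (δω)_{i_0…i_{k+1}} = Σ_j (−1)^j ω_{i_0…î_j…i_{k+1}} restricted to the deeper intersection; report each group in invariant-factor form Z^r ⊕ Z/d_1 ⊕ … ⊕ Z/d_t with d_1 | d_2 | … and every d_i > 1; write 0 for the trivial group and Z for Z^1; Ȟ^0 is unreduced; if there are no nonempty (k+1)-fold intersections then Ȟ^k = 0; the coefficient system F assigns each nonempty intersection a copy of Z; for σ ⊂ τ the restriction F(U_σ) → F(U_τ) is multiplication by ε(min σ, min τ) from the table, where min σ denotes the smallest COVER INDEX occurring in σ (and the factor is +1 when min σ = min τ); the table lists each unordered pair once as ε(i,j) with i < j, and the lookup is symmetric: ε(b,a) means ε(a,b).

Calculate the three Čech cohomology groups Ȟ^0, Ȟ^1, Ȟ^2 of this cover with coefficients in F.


intersection data:
  U12={p2,p11} U13={p6,p12} U23={p7,p8}
C dims 3,3; δ0: rk 2, SNF 1^2
Ȟ^0 = (3 − 2) − 0 = 1, so Ȟ^0 ≅ Z
Ȟ^1 = (3 − 0) − 2 = 1, so Ȟ^1 ≅ Z
Ȟ^2 = (0 − 0) − 0 = 0, so Ȟ^2 ≅ 0

Ȟ^0 ≅ Z; Ȟ^1 ≅ Z; Ȟ^2 ≅ 0


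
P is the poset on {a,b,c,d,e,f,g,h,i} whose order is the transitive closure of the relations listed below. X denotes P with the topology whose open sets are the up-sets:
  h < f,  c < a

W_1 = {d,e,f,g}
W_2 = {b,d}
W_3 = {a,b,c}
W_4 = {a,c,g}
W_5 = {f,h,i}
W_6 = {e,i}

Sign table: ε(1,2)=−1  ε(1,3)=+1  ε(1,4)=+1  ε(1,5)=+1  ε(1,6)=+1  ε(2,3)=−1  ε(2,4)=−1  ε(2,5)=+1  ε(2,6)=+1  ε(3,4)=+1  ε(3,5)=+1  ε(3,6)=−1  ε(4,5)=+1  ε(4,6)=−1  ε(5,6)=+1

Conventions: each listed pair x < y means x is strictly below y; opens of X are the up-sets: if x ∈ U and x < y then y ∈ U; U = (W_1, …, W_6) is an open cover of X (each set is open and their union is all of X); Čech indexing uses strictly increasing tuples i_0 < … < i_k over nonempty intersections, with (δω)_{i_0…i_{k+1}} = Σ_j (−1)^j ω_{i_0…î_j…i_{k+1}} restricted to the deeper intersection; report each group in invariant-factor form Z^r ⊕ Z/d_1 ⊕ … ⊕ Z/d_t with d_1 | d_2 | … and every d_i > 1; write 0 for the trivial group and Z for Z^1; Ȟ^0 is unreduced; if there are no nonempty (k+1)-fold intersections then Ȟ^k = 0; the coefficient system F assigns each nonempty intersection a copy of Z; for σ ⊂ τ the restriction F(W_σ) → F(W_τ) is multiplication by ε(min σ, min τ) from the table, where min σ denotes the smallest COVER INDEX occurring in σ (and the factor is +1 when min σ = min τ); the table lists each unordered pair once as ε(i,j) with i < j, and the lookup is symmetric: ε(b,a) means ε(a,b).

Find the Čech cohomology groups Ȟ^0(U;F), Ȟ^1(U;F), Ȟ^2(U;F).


Ȟ^0(U;F) ≅ Z,  Ȟ^1(U;F) ≅ Z^2,  Ȟ^2(U;F) ≅ 0

cover nerve:
  W12={d} W14={g} W15={f} W16={e} W23={b} W34={a,c} W56={i}
C dims 6,7; δ0: rk 5, SNF 1^5
Ȟ^0: (6−5)−0=1 ⇒ Z
Ȟ^1: (7−0)−5=2 ⇒ Z^2
Ȟ^2: (0−0)−0=0 ⇒ 0


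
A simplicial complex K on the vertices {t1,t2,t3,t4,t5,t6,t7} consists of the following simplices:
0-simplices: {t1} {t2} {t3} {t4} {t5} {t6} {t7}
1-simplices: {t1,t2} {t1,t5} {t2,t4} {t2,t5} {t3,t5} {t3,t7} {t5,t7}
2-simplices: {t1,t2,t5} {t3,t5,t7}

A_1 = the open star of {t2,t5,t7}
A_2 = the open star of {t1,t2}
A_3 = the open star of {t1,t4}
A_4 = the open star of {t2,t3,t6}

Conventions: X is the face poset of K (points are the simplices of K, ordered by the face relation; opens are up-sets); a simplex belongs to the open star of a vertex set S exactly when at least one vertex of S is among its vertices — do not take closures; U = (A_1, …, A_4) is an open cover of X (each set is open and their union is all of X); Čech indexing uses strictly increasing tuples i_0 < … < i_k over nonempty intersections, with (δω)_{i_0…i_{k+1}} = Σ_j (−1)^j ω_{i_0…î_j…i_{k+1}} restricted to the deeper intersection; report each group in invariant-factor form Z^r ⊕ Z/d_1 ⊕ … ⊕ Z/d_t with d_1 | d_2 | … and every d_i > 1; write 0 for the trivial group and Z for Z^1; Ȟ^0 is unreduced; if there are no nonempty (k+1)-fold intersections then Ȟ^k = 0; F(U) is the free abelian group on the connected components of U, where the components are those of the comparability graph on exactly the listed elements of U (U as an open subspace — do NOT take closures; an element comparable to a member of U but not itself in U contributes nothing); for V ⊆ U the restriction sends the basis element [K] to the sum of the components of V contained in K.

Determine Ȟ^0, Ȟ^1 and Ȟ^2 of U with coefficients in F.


intersection data:
  A1={{t2},{t5},{t7},{t1,t2},{t1,t5},{t2,t4},{t2,t5},{t3,t5},{t3,t7},{t5,t7},{t1,t2,t5},{t3,t5,t7}} A2={{t1},{t2},{t1,t2},{t1,t5},{t2,t4},{t2,t5},{t1,t2,t5}} A3={{t1},{t4},{t1,t2},{t1,t5},{t2,t4},{t1,t2,t5}} A4={{t2},{t3},{t6},{t1,t2},{t2,t4},{t2,t5},{t3,t5},{t3,t7},{t1,t2,t5},{t3,t5,t7}}
  A12={{t2},{t1,t2},{t1,t5},{t2,t4},{t2,t5},{t1,t2,t5}} A13={{t1,t2},{t1,t5},{t2,t4},{t1,t2,t5}} A14={{t2},{t1,t2},{t2,t4},{t2,t5},{t3,t5},{t3,t7},{t1,t2,t5},{t3,t5,t7}} A23={{t1},{t1,t2},{t1,t5},{t2,t4},{t1,t2,t5}} A24={{t2},{t1,t2},{t2,t4},{t2,t5},{t1,t2,t5}} A34={{t1,t2},{t2,t4},{t1,t2,t5}}
  A123={{t1,t2},{t1,t5},{t2,t4},{t1,t2,t5}} A124={{t2},{t1,t2},{t2,t4},{t2,t5},{t1,t2,t5}} A134={{t1,t2},{t2,t4},{t1,t2,t5}} A234={{t1,t2},{t2,t4},{t1,t2,t5}}
  A1234={{t1,t2},{t2,t4},{t1,t2,t5}}
components per intersection:
  A1: {{t2},{t5},{t7},{t1,t2},{t1,t5},{t2,t4},{t2,t5},{t3,t5},{t3,t7},{t5,t7},{t1,t2,t5},{t3,t5,t7}}
  A2: {{t1},{t2},{t1,t2},{t1,t5},{t2,t4},{t2,t5},{t1,t2,t5}}
  A3: {{t1},{t1,t2},{t1,t5},{t1,t2,t5}} {{t4},{t2,t4}}
  A4: {{t2},{t1,t2},{t2,t4},{t2,t5},{t1,t2,t5}} {{t3},{t3,t5},{t3,t7},{t3,t5,t7}} {{t6}}
  A12: {{t2},{t1,t2},{t1,t5},{t2,t4},{t2,t5},{t1,t2,t5}}
  A13: {{t1,t2},{t1,t5},{t1,t2,t5}} {{t2,t4}}
  A14: {{t2},{t1,t2},{t2,t4},{t2,t5},{t1,t2,t5}} {{t3,t5},{t3,t7},{t3,t5,t7}}
  A23: {{t1},{t1,t2},{t1,t5},{t1,t2,t5}} {{t2,t4}}
  A24: {{t2},{t1,t2},{t2,t4},{t2,t5},{t1,t2,t5}}
  A34: {{t1,t2},{t1,t2,t5}} {{t2,t4}}
  A123: {{t1,t2},{t1,t5},{t1,t2,t5}} {{t2,t4}}
  A124: {{t2},{t1,t2},{t2,t4},{t2,t5},{t1,t2,t5}}
  A134: {{t1,t2},{t1,t2,t5}} {{t2,t4}}
  A234: {{t1,t2},{t1,t2,t5}} {{t2,t4}}
  A1234: {{t1,t2},{t1,t2,t5}} {{t2,t4}}
C dims 7,10,7,2; δ0: rk 5, SNF 1^5; δ1: rk 5, SNF 1^5; δ2: rk 2, SNF 1^2
Ȟ^0 = (7 − 5) − 0 = 2, so Ȟ^0 ≅ Z^2
Ȟ^1 = (10 − 5) − 5 = 0, so Ȟ^1 ≅ 0
Ȟ^2 = (7 − 2) − 5 = 0, so Ȟ^2 ≅ 0

Ȟ^0 ≅ Z^2, Ȟ^1 ≅ 0 and Ȟ^2 ≅ 0


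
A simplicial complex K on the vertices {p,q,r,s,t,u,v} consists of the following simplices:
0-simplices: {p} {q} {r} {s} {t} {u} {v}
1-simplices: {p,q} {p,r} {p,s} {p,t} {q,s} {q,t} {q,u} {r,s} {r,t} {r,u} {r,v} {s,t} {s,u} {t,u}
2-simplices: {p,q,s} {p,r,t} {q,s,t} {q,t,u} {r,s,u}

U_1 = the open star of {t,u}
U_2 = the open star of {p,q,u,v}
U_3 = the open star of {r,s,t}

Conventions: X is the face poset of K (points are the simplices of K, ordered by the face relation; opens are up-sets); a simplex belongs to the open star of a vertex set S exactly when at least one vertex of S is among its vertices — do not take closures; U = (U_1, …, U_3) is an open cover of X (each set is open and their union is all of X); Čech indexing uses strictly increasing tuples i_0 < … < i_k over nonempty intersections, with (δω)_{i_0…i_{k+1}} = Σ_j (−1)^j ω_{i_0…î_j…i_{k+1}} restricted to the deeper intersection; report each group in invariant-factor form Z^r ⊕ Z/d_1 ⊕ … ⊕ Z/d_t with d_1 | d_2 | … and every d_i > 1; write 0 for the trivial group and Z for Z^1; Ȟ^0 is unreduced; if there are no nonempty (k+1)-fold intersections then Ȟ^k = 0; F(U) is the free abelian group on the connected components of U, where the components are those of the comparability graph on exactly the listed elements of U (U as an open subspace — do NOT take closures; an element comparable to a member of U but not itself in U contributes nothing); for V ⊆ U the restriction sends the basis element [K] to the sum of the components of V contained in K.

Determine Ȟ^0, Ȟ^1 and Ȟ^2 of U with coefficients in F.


Ȟ^0 = Z; Ȟ^1 = Z^2; Ȟ^2 = 0

cover nerve:
  U1={{t},{u},{p,t},{q,t},{q,u},{r,t},{r,u},{s,t},{s,u},{t,u},{p,r,t},{q,s,t},{q,t,u},{r,s,u}} U2={{p},{q},{u},{v},{p,q},{p,r},{p,s},{p,t},{q,s},{q,t},{q,u},{r,u},{r,v},{s,u},{t,u},{p,q,s},{p,r,t},{q,s,t},{q,t,u},{r,s,u}} U3={{r},{s},{t},{p,r},{p,s},{p,t},{q,s},{q,t},{r,s},{r,t},{r,u},{r,v},{s,t},{s,u},{t,u},{p,q,s},{p,r,t},{q,s,t},{q,t,u},{r,s,u}}
  U12={{u},{p,t},{q,t},{q,u},{r,u},{s,u},{t,u},{p,r,t},{q,s,t},{q,t,u},{r,s,u}} U13={{t},{p,t},{q,t},{r,t},{r,u},{s,t},{s,u},{t,u},{p,r,t},{q,s,t},{q,t,u},{r,s,u}} U23={{p,r},{p,s},{p,t},{q,s},{q,t},{r,u},{r,v},{s,u},{t,u},{p,q,s},{p,r,t},{q,s,t},{q,t,u},{r,s,u}}
  U123={{p,t},{q,t},{r,u},{s,u},{t,u},{p,r,t},{q,s,t},{q,t,u},{r,s,u}}
components per intersection:
  U1: {{t},{u},{p,t},{q,t},{q,u},{r,t},{r,u},{s,t},{s,u},{t,u},{p,r,t},{q,s,t},{q,t,u},{r,s,u}}
  U2: {{p},{q},{u},{p,q},{p,r},{p,s},{p,t},{q,s},{q,t},{q,u},{r,u},{s,u},{t,u},{p,q,s},{p,r,t},{q,s,t},{q,t,u},{r,s,u}} {{v},{r,v}}
  U3: {{r},{s},{t},{p,r},{p,s},{p,t},{q,s},{q,t},{r,s},{r,t},{r,u},{r,v},{s,t},{s,u},{t,u},{p,q,s},{p,r,t},{q,s,t},{q,t,u},{r,s,u}}
  U12: {{u},{q,t},{q,u},{r,u},{s,u},{t,u},{q,s,t},{q,t,u},{r,s,u}} {{p,t},{p,r,t}}
  U13: {{t},{p,t},{q,t},{r,t},{s,t},{t,u},{p,r,t},{q,s,t},{q,t,u}} {{r,u},{s,u},{r,s,u}}
  U23: {{p,r},{p,t},{p,r,t}} {{p,s},{q,s},{q,t},{t,u},{p,q,s},{q,s,t},{q,t,u}} {{r,u},{s,u},{r,s,u}} {{r,v}}
  U123: {{p,t},{p,r,t}} {{q,t},{t,u},{q,s,t},{q,t,u}} {{r,u},{s,u},{r,s,u}}
C dims 4,8,3; δ0: rk 3, SNF 1^3; δ1: rk 3, SNF 1^3
Ȟ^0: (4−3)−0=1 ⇒ Z
Ȟ^1: (8−3)−3=2 ⇒ Z^2
Ȟ^2: (3−0)−3=0 ⇒ 0


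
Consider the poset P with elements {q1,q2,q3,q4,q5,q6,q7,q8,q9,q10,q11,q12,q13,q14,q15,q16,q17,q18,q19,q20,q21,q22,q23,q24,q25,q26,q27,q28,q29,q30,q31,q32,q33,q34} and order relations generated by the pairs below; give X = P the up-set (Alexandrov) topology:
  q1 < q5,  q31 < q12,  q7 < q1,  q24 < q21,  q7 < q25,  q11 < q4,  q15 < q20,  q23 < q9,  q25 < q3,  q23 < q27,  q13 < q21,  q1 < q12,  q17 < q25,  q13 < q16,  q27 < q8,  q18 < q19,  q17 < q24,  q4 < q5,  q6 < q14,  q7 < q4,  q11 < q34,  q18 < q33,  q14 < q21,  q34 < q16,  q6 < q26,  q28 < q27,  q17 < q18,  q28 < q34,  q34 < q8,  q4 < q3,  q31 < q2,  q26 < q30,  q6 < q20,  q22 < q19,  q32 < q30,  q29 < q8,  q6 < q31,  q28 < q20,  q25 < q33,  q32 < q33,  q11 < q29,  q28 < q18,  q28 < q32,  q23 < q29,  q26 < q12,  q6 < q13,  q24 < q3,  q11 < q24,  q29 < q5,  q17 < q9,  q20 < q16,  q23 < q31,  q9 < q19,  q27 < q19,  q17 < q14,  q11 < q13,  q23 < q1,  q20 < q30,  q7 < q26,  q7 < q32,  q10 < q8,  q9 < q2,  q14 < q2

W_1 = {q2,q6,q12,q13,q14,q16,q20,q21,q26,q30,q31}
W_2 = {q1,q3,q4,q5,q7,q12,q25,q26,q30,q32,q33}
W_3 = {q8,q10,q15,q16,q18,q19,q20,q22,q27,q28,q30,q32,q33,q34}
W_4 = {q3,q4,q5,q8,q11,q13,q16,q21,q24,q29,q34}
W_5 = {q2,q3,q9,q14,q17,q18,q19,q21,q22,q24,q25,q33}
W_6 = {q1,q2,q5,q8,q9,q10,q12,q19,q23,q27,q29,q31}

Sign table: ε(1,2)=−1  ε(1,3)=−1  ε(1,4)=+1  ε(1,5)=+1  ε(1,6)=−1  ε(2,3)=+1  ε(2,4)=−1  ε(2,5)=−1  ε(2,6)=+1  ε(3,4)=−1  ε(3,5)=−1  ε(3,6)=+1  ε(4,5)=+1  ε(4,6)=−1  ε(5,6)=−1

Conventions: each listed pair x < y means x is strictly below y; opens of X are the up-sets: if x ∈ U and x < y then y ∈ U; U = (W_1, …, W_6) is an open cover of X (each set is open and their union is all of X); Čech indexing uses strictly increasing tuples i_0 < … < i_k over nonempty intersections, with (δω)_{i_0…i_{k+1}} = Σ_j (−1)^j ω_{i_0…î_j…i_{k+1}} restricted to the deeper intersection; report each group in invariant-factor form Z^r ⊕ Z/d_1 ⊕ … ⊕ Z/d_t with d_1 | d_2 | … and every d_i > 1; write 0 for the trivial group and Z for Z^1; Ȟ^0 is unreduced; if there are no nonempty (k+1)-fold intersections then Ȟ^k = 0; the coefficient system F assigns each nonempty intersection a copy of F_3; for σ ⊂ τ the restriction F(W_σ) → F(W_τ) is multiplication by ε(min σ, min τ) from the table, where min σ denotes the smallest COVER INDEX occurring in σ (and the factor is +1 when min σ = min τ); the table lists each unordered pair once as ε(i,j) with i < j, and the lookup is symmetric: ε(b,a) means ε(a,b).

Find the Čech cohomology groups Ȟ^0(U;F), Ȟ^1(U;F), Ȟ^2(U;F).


Ȟ^0(U;F) ≅ Z/3, Ȟ^1(U;F) ≅ 0, Ȟ^2(U;F) ≅ 0

nerve simplices:
  W12={q12,q26,q30} W13={q16,q20,q30} W14={q13,q16,q21} W15={q2,q14,q21} W16={q2,q12,q31} W23={q30,q32,q33} W24={q3,q4,q5} W25={q3,q25,q33} W26={q1,q5,q12} W34={q8,q16,q34} W35={q18,q19,q22,q33} W36={q8,q10,q19,q27} W45={q3,q21,q24} W46={q5,q8,q29} W56={q2,q9,q19}
  W123={q30} W126={q12} W134={q16} W145={q21} W156={q2} W235={q33} W245={q3} W246={q5} W346={q8} W356={q19}
C dims 6,15,10; δ0: rk_F3 5; δ1: rk_F3 10
degree 0: 6−5−0 = 1 → Ȟ^0 ≅ Z/3
degree 1: 15−10−5 = 0 → Ȟ^1 ≅ 0
degree 2: 10−0−10 = 0 → Ȟ^2 ≅ 0
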